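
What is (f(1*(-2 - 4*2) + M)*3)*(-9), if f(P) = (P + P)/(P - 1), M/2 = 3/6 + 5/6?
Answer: -1188/25 ≈ -47.520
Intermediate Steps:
M = 8/3 (M = 2*(3/6 + 5/6) = 2*(3*(⅙) + 5*(⅙)) = 2*(½ + ⅚) = 2*(4/3) = 8/3 ≈ 2.6667)
f(P) = 2*P/(-1 + P) (f(P) = (2*P)/(-1 + P) = 2*P/(-1 + P))
(f(1*(-2 - 4*2) + M)*3)*(-9) = ((2*(1*(-2 - 4*2) + 8/3)/(-1 + (1*(-2 - 4*2) + 8/3)))*3)*(-9) = ((2*(1*(-2 - 8) + 8/3)/(-1 + (1*(-2 - 8) + 8/3)))*3)*(-9) = ((2*(1*(-10) + 8/3)/(-1 + (1*(-10) + 8/3)))*3)*(-9) = ((2*(-10 + 8/3)/(-1 + (-10 + 8/3)))*3)*(-9) = ((2*(-22/3)/(-1 - 22/3))*3)*(-9) = ((2*(-22/3)/(-25/3))*3)*(-9) = ((2*(-22/3)*(-3/25))*3)*(-9) = ((44/25)*3)*(-9) = (132/25)*(-9) = -1188/25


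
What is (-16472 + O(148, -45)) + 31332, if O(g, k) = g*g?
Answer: 36764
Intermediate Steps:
O(g, k) = g**2
(-16472 + O(148, -45)) + 31332 = (-16472 + 148**2) + 31332 = (-16472 + 21904) + 31332 = 5432 + 31332 = 36764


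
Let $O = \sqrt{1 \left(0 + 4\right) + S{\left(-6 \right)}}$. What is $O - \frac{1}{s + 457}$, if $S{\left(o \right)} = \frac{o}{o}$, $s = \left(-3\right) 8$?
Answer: $- \frac{1}{433} + \sqrt{5} \approx 2.2338$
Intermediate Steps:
$s = -24$
$S{\left(o \right)} = 1$
$O = \sqrt{5}$ ($O = \sqrt{1 \left(0 + 4\right) + 1} = \sqrt{1 \cdot 4 + 1} = \sqrt{4 + 1} = \sqrt{5} \approx 2.2361$)
$O - \frac{1}{s + 457} = \sqrt{5} - \frac{1}{-24 + 457} = \sqrt{5} - \frac{1}{433} = - \frac{1}{433} + \sqrt{5}$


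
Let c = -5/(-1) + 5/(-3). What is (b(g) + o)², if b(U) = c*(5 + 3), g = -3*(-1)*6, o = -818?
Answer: 5635876/9 ≈ 6.2621e+5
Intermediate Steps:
g = 18 (g = 3*6 = 18)
c = 10/3 (c = -5*(-1) + 5*(-⅓) = 5 - 5/3 = 10/3 ≈ 3.3333)
b(U) = 80/3 (b(U) = 10*(5 + 3)/3 = (10/3)*8 = 80/3)
(b(g) + o)² = (80/3 - 818)² = (-2374/3)² = 5635876/9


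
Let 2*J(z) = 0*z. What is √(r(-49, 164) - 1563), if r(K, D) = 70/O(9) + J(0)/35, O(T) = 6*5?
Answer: I*√14046/3 ≈ 39.505*I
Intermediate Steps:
O(T) = 30
J(z) = 0 (J(z) = (0*z)/2 = (½)*0 = 0)
r(K, D) = 7/3 (r(K, D) = 70/30 + 0/35 = 70*(1/30) + 0*(1/35) = 7/3 + 0 = 7/3)
√(r(-49, 164) - 1563) = √(7/3 - 1563) = √(-4682/3) = I*√14046/3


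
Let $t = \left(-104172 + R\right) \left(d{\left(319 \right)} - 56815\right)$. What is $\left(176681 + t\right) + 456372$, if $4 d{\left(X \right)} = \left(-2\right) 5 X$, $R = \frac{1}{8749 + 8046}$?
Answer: $\frac{40323064440309}{6718} \approx 6.0022 \cdot 10^{9}$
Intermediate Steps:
$R = \frac{1}{16795} \approx 5.9542 \cdot 10^{-5}$
$d{\left(X \right)} = - \frac{5 X}{2}$ ($d{\left(X \right)} = \frac{\left(-2\right) 5 X}{4} = \frac{\left(-10\right) X}{4} = - \frac{5 X}{2}$)
$t = \frac{40318811590255}{6718}$ ($t = \left(-104172 + \frac{1}{16795}\right) \left(\left(- \frac{5}{2}\right) 319 - 56815\right) = - \frac{1749568739 \left(- \frac{1595}{2} - 56815\right)}{16795} = \left(- \frac{1749568739}{16795}\right) \left(- \frac{115225}{2}\right) = \frac{40318811590255}{6718} \approx 6.0016 \cdot 10^{9}$)
$\left(176681 + t\right) + 456372 = \left(176681 + \frac{40318811590255}{6718}\right) + 456372 = \frac{40319998533213}{6718} + 456372 = \frac{40323064440309}{6718}$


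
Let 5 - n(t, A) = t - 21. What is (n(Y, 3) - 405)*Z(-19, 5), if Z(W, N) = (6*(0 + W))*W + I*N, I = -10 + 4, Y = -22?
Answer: -762552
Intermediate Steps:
I = -6
n(t, A) = 26 - t (n(t, A) = 5 - (t - 21) = 5 - (-21 + t) = 5 + (21 - t) = 26 - t)
Z(W, N) = -6*N + 6*W**2 (Z(W, N) = (6*(0 + W))*W - 6*N = (6*W)*W - 6*N = 6*W**2 - 6*N = -6*N + 6*W**2)
(n(Y, 3) - 405)*Z(-19, 5) = ((26 - 1*(-22)) - 405)*(-6*5 + 6*(-19)**2) = ((26 + 22) - 405)*(-30 + 6*361) = (48 - 405)*(-30 + 2166) = -357*2136 = -762552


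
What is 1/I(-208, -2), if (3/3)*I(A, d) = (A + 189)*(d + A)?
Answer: 1/3990 ≈ 0.00025063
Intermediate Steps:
I(A, d) = (189 + A)*(A + d) (I(A, d) = (A + 189)*(d + A) = (189 + A)*(A + d))
1/I(-208, -2) = 1/((-208)² + 189*(-208) + 189*(-2) - 208*(-2)) = 1/(43264 - 39312 - 378 + 416) = 1/3990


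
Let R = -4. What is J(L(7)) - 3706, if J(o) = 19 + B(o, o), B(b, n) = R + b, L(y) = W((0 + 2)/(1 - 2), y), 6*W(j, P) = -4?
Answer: -11075/3 ≈ -3691.7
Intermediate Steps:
W(j, P) = -2/3 (W(j, P) = (1/6)*(-4) = -2/3)
L(y) = -2/3
B(b, n) = -4 + b
J(o) = 15 + o (J(o) = 19 + (-4 + o) = 15 + o)
J(L(7)) - 3706 = (15 - 2/3) - 3706 = 43/3 - 3706 = -11075/3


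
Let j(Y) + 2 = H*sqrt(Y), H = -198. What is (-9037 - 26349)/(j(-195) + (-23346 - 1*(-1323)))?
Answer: 155875330/98549081 - 7006428*I*sqrt(195)/492745405 ≈ 1.5817 - 0.19856*I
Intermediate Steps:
j(Y) = -2 - 198*sqrt(Y)
(-9037 - 26349)/(j(-195) + (-23346 - 1*(-1323))) = (-9037 - 26349)/((-2 - 198*I*sqrt(195)) + (-23346 - 1*(-1323))) = -35386/((-2 - 198*I*sqrt(195)) + (-23346 + 1323)) = -35386/((-2 - 198*I*sqrt(195)) - 22023) = -35386/(-22025 - 198*I*sqrt(195))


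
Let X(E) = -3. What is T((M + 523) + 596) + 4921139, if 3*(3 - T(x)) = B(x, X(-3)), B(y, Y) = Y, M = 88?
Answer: 4921143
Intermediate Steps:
T(x) = 4 (T(x) = 3 - ⅓*(-3) = 3 + 1 = 4)
T((M + 523) + 596) + 4921139 = 4 + 4921139 = 4921143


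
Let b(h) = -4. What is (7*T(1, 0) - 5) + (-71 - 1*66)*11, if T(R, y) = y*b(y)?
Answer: -1512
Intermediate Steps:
T(R, y) = -4*y (T(R, y) = y*(-4) = -4*y)
(7*T(1, 0) - 5) + (-71 - 1*66)*11 = (7*(-4*0) - 5) + (-71 - 1*66)*11 = (7*0 - 5) + (-71 - 66)*11 = (0 - 5) - 137*11 = -5 - 1507 = -1512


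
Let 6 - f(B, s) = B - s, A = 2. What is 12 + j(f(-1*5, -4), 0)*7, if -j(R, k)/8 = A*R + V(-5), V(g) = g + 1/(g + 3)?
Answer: -464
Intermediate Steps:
V(g) = g + 1/(3 + g)
f(B, s) = 6 + s - B (f(B, s) = 6 - (B - s) = 6 + (s - B) = 6 + s - B)
j(R, k) = 44 - 16*R (j(R, k) = -8*(2*R + (1 + (-5)² + 3*(-5))/(3 - 5)) = -8*(2*R + (1 + 25 - 15)/(-2)) = -8*(2*R - ½*11) = -8*(2*R - 11/2) = -8*(-11/2 + 2*R) = 44 - 16*R)
12 + j(f(-1*5, -4), 0)*7 = 12 + (44 - 16*(6 - 4 - (-1)*5))*7 = 12 + (44 - 16*(6 - 4 - 1*(-5)))*7 = 12 + (44 - 16*(6 - 4 + 5))*7 = 12 + (44 - 16*7)*7 = 12 + (44 - 112)*7 = 12 - 68*7 = 12 - 476 = -464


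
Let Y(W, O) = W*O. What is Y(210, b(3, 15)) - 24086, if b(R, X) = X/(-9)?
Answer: -24436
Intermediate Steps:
b(R, X) = -X/9 (b(R, X) = X*(-⅑) = -X/9)
Y(W, O) = O*W
Y(210, b(3, 15)) - 24086 = -⅑*15*210 - 24086 = -5/3*210 - 24086 = -350 - 24086 = -24436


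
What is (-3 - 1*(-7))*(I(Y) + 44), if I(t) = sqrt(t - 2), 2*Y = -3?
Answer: 176 + 2*I*sqrt(14) ≈ 176.0 + 7.4833*I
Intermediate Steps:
Y = -3/2 (Y = (1/2)*(-3) = -3/2 ≈ -1.5000)
I(t) = sqrt(-2 + t)
(-3 - 1*(-7))*(I(Y) + 44) = (-3 - 1*(-7))*(sqrt(-2 - 3/2) + 44) = (-3 + 7)*(sqrt(-7/2) + 44) = 4*(I*sqrt(14)/2 + 44) = 4*(44 + I*sqrt(14)/2) = 176 + 2*I*sqrt(14)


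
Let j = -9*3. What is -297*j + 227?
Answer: 8246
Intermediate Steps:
j = -27
-297*j + 227 = -297*(-27) + 227 = 8019 + 227 = 8246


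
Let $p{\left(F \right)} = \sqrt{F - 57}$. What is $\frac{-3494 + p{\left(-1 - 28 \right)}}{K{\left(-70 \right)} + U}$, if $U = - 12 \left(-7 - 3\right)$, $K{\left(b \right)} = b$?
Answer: $- \frac{1747}{25} + \frac{i \sqrt{86}}{50} \approx -69.88 + 0.18547 i$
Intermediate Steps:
$U = 120$ ($U = \left(-12\right) \left(-10\right) = 120$)
$p{\left(F \right)} = \sqrt{-57 + F}$
$\frac{-3494 + p{\left(-1 - 28 \right)}}{K{\left(-70 \right)} + U} = \frac{-3494 + \sqrt{-57 - 29}}{-70 + 120} = \frac{-3494 + \sqrt{-57 - 29}}{50} = \left(-3494 + \sqrt{-57 - 29}\right) \frac{1}{50} = \left(-3494 + \sqrt{-86}\right) \frac{1}{50} = \left(-3494 + i \sqrt{86}\right) \frac{1}{50} = - \frac{1747}{25} + \frac{i \sqrt{86}}{50}$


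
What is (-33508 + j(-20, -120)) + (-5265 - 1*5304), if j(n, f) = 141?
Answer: -43936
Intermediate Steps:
(-33508 + j(-20, -120)) + (-5265 - 1*5304) = (-33508 + 141) + (-5265 - 1*5304) = -33367 + (-5265 - 5304) = -33367 - 10569 = -43936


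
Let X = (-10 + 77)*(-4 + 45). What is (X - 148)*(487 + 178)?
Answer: 1728335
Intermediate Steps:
X = 2747 (X = 67*41 = 2747)
(X - 148)*(487 + 178) = (2747 - 148)*(487 + 178) = 2599*665 = 1728335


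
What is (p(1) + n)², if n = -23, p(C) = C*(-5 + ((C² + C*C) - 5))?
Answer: 961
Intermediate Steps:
p(C) = C*(-10 + 2*C²) (p(C) = C*(-5 + ((C² + C²) - 5)) = C*(-5 + (2*C² - 5)) = C*(-5 + (-5 + 2*C²)) = C*(-10 + 2*C²))
(p(1) + n)² = (2*1*(-5 + 1²) - 23)² = (2*1*(-5 + 1) - 23)² = (2*1*(-4) - 23)² = (-8 - 23)² = (-31)² = 961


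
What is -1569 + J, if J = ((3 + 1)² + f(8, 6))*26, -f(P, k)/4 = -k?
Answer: -529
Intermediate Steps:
f(P, k) = 4*k (f(P, k) = -(-4)*k = 4*k)
J = 1040 (J = ((3 + 1)² + 4*6)*26 = (4² + 24)*26 = (16 + 24)*26 = 40*26 = 1040)
-1569 + J = -1569 + 1040 = -529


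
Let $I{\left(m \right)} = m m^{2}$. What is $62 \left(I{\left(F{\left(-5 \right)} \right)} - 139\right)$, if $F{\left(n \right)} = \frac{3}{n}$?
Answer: $- \frac{1078924}{125} \approx -8631.4$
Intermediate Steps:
$I{\left(m \right)} = m^{3}$
$62 \left(I{\left(F{\left(-5 \right)} \right)} - 139\right) = 62 \left(\left(\frac{3}{-5}\right)^{3} - 139\right) = 62 \left(\left(3 \left(- \frac{1}{5}\right)\right)^{3} - 139\right) = 62 \left(\left(- \frac{3}{5}\right)^{3} - 139\right) = 62 \left(- \frac{27}{125} - 139\right) = 62 \left(- \frac{17402}{125}\right) = - \frac{1078924}{125}$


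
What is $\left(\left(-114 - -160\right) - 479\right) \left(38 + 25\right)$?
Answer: $-27279$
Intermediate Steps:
$\left(\left(-114 - -160\right) - 479\right) \left(38 + 25\right) = \left(\left(-114 + 160\right) - 479\right) 63 = \left(46 - 479\right) 63 = \left(-433\right) 63 = -27279$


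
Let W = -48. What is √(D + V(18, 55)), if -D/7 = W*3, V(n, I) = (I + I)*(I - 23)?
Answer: 4*√283 ≈ 67.290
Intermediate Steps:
V(n, I) = 2*I*(-23 + I) (V(n, I) = (2*I)*(-23 + I) = 2*I*(-23 + I))
D = 1008 (D = -(-336)*3 = -7*(-144) = 1008)
√(D + V(18, 55)) = √(1008 + 2*55*(-23 + 55)) = √(1008 + 2*55*32) = √(1008 + 3520) = √4528 = 4*√283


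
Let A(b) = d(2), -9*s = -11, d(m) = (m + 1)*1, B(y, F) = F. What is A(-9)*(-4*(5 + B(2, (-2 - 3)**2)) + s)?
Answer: -1069/3 ≈ -356.33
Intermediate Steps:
d(m) = 1 + m (d(m) = (1 + m)*1 = 1 + m)
s = 11/9 (s = -1/9*(-11) = 11/9 ≈ 1.2222)
A(b) = 3 (A(b) = 1 + 2 = 3)
A(-9)*(-4*(5 + B(2, (-2 - 3)**2)) + s) = 3*(-4*(5 + (-2 - 3)**2) + 11/9) = 3*(-4*(5 + (-5)**2) + 11/9) = 3*(-4*(5 + 25) + 11/9) = 3*(-4*30 + 11/9) = 3*(-120 + 11/9) = 3*(-1069/9) = -1069/3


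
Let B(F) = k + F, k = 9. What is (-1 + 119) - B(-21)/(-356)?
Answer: 10499/89 ≈ 117.97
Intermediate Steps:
B(F) = 9 + F
(-1 + 119) - B(-21)/(-356) = (-1 + 119) - (9 - 21)/(-356) = 118 - (-12)*(-1)/356 = 118 - 1*3/89 = 118 - 3/89 = 10499/89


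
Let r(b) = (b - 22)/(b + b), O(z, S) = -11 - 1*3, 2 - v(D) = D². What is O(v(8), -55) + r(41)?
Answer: -1129/82 ≈ -13.768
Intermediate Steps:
v(D) = 2 - D²
O(z, S) = -14 (O(z, S) = -11 - 3 = -14)
r(b) = (-22 + b)/(2*b) (r(b) = (-22 + b)/((2*b)) = (-22 + b)*(1/(2*b)) = (-22 + b)/(2*b))
O(v(8), -55) + r(41) = -14 + (½)*(-22 + 41)/41 = -14 + (½)*(1/41)*19 = -14 + 19/82 = -1129/82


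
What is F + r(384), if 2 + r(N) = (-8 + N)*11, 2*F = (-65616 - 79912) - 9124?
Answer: -73192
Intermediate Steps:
F = -77326 (F = ((-65616 - 79912) - 9124)/2 = (-145528 - 9124)/2 = (1/2)*(-154652) = -77326)
r(N) = -90 + 11*N (r(N) = -2 + (-8 + N)*11 = -2 + (-88 + 11*N) = -90 + 11*N)
F + r(384) = -77326 + (-90 + 11*384) = -77326 + (-90 + 4224) = -77326 + 4134 = -73192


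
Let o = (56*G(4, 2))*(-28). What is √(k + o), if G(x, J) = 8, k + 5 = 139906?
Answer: √127357 ≈ 356.87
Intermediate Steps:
k = 139901 (k = -5 + 139906 = 139901)
o = -12544 (o = (56*8)*(-28) = 448*(-28) = -12544)
√(k + o) = √(139901 - 12544) = √127357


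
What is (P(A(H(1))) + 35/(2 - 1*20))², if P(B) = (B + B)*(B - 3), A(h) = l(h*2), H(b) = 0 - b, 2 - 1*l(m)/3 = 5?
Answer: 14845609/324 ≈ 45820.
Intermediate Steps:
l(m) = -9 (l(m) = 6 - 3*5 = 6 - 15 = -9)
H(b) = -b
A(h) = -9
P(B) = 2*B*(-3 + B) (P(B) = (2*B)*(-3 + B) = 2*B*(-3 + B))
(P(A(H(1))) + 35/(2 - 1*20))² = (2*(-9)*(-3 - 9) + 35/(2 - 1*20))² = (2*(-9)*(-12) + 35/(2 - 20))² = (216 + 35/(-18))² = (216 + 35*(-1/18))² = (216 - 35/18)² = (3853/18)² = 14845609/324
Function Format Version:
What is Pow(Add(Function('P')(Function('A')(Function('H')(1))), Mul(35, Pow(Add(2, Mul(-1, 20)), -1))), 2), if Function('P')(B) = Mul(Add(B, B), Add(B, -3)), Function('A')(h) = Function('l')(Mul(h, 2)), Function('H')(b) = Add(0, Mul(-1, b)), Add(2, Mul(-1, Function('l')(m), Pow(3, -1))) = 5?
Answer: Rational(14845609, 324) ≈ 45820.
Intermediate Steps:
Function('l')(m) = -9 (Function('l')(m) = Add(6, Mul(-3, 5)) = Add(6, -15) = -9)
Function('H')(b) = Mul(-1, b)
Function('A')(h) = -9
Function('P')(B) = Mul(2, B, Add(-3, B)) (Function('P')(B) = Mul(Mul(2, B), Add(-3, B)) = Mul(2, B, Add(-3, B)))
Pow(Add(Function('P')(Function('A')(Function('H')(1))), Mul(35, Pow(Add(2, Mul(-1, 20)), -1))), 2) = Pow(Add(Mul(2, -9, Add(-3, -9)), Mul(35, Pow(Add(2, Mul(-1, 20)), -1))), 2) = Pow(Add(Mul(2, -9, -12), Mul(35, Pow(Add(2, -20), -1))), 2) = Pow(Add(216, Mul(35, Pow(-18, -1))), 2) = Pow(Add(216, Mul(35, Rational(-1, 18))), 2) = Pow(Add(216, Rational(-35, 18)), 2) = Pow(Rational(3853, 18), 2) = Rational(14845609, 324)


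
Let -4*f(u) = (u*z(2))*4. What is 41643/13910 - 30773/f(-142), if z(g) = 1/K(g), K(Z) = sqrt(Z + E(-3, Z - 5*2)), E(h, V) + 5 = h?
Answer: 41643/13910 - 30773*I*sqrt(6)/142 ≈ 2.9937 - 530.83*I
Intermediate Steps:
E(h, V) = -5 + h
K(Z) = sqrt(-8 + Z) (K(Z) = sqrt(Z + (-5 - 3)) = sqrt(Z - 8) = sqrt(-8 + Z))
z(g) = 1/sqrt(-8 + g) (z(g) = 1/(sqrt(-8 + g)) = 1/sqrt(-8 + g))
f(u) = I*u*sqrt(6)/6 (f(u) = -u/sqrt(-8 + 2)*4/4 = -u/sqrt(-6)*4/4 = -u*(-I*sqrt(6)/6)*4/4 = -(-I*u*sqrt(6)/6)*4/4 = -(-1)*I*u*sqrt(6)/6 = I*u*sqrt(6)/6)
41643/13910 - 30773/f(-142) = 41643/13910 - 30773*I*sqrt(6)/142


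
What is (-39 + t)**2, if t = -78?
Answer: 13689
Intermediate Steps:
(-39 + t)**2 = (-39 - 78)**2 = (-117)**2 = 13689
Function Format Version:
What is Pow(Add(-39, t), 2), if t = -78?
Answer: 13689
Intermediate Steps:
Pow(Add(-39, t), 2) = Pow(Add(-39, -78), 2) = Pow(-117, 2) = 13689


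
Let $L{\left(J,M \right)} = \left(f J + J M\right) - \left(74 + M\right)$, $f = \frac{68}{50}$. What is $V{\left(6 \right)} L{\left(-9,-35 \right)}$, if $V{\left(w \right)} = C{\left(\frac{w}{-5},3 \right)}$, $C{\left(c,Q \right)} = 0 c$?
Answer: $0$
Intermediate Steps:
$f = \frac{34}{25}$ ($f = 68 \cdot \frac{1}{50} = \frac{34}{25} \approx 1.36$)
$C{\left(c,Q \right)} = 0$
$L{\left(J,M \right)} = -74 - M + \frac{34 J}{25} + J M$ ($L{\left(J,M \right)} = \left(\frac{34 J}{25} + J M\right) - \left(74 + M\right) = -74 - M + \frac{34 J}{25} + J M$)
$V{\left(w \right)} = 0$
$V{\left(6 \right)} L{\left(-9,-35 \right)} = 0 \left(-74 - -35 + \frac{34}{25} \left(-9\right) - -315\right) = 0 \left(-74 + 35 - \frac{306}{25} + 315\right) = 0 \cdot \frac{6594}{25} = 0$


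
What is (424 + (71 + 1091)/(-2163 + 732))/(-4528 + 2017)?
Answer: -605582/3593241 ≈ -0.16853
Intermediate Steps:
(424 + (71 + 1091)/(-2163 + 732))/(-4528 + 2017) = (424 + 1162/(-1431))/(-2511) = (424 + 1162*(-1/1431))*(-1/2511) = (424 - 1162/1431)*(-1/2511) = (605582/1431)*(-1/2511) = -605582/3593241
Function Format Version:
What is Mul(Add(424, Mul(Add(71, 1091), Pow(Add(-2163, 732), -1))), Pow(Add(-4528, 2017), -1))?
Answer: Rational(-605582, 3593241) ≈ -0.16853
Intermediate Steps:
Mul(Add(424, Mul(Add(71, 1091), Pow(Add(-2163, 732), -1))), Pow(Add(-4528, 2017), -1)) = Mul(Add(424, Mul(1162, Pow(-1431, -1))), Pow(-2511, -1)) = Mul(Add(424, Mul(1162, Rational(-1, 1431))), Rational(-1, 2511)) = Mul(Add(424, Rational(-1162, 1431)), Rational(-1, 2511)) = Mul(Rational(605582, 1431), Rational(-1, 2511)) = Rational(-605582, 3593241)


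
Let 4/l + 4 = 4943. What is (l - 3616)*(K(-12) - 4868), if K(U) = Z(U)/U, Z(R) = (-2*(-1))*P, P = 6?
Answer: 86957515980/4939 ≈ 1.7606e+7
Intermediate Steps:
Z(R) = 12 (Z(R) = -2*(-1)*6 = 2*6 = 12)
l = 4/4939 (l = 4/(-4 + 4943) = 4/4939 ≈ 0.00080988)
K(U) = 12/U
(l - 3616)*(K(-12) - 4868) = (4/4939 - 3616)*(12/(-12) - 4868) = -17859420*(12*(-1/12) - 4868)/4939 = -17859420*(-1 - 4868)/4939 = -17859420/4939*(-4869) = 86957515980/4939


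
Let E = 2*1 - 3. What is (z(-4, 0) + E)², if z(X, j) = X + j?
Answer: 25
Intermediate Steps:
E = -1 (E = 2 - 3 = -1)
(z(-4, 0) + E)² = ((-4 + 0) - 1)² = (-4 - 1)² = (-5)² = 25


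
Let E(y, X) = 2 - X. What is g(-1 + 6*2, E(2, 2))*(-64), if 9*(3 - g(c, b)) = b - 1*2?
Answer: -1856/9 ≈ -206.22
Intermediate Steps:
g(c, b) = 29/9 - b/9 (g(c, b) = 3 - (b - 1*2)/9 = 3 - (b - 2)/9 = 3 - (-2 + b)/9 = 3 + (2/9 - b/9) = 29/9 - b/9)
g(-1 + 6*2, E(2, 2))*(-64) = (29/9 - (2 - 1*2)/9)*(-64) = (29/9 - (2 - 2)/9)*(-64) = (29/9 - 1/9*0)*(-64) = (29/9 + 0)*(-64) = (29/9)*(-64) = -1856/9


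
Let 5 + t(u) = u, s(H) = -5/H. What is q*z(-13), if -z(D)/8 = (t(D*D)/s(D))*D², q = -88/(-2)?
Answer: -126828416/5 ≈ -2.5366e+7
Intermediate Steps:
t(u) = -5 + u
q = 44 (q = -88*(-½) = 44)
z(D) = 8*D³*(-5 + D²)/5 (z(D) = -8*(-5 + D*D)/((-5/D))*D² = -8*(-5 + D²)*(-D/5)*D² = -8*(-D*(-5 + D²)/5)*D² = -(-8)*D³*(-5 + D²)/5 = 8*D³*(-5 + D²)/5)
q*z(-13) = 44*((8/5)*(-13)³*(-5 + (-13)²)) = 44*((8/5)*(-2197)*(-5 + 169)) = 44*((8/5)*(-2197)*164) = 44*(-2882464/5) = -126828416/5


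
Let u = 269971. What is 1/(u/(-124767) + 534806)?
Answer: 124767/66725870231 ≈ 1.8698e-6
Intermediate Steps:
1/(u/(-124767) + 534806) = 1/(269971/(-124767) + 534806) = 1/(269971*(-1/124767) + 534806) = 1/(-269971/124767 + 534806) = 1/(66725870231/124767) = 124767/66725870231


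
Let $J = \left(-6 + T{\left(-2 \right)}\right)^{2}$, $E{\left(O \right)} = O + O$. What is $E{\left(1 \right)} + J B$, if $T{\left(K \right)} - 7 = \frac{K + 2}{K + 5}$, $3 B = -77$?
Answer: $- \frac{71}{3} \approx -23.667$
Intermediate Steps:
$B = - \frac{77}{3}$ ($B = \frac{1}{3} \left(-77\right) = - \frac{77}{3} \approx -25.667$)
$T{\left(K \right)} = 7 + \frac{2 + K}{5 + K}$ ($T{\left(K \right)} = 7 + \frac{K + 2}{K + 5} = 7 + \frac{2 + K}{5 + K}$)
$E{\left(O \right)} = 2 O$
$J = 1$ ($J = \left(-6 + \frac{37 + 8 \left(-2\right)}{5 - 2}\right)^{2} = \left(-6 + \frac{37 - 16}{3}\right)^{2} = \left(-6 + \frac{1}{3} \cdot 21\right)^{2} = \left(-6 + 7\right)^{2} = 1^{2} = 1$)
$E{\left(1 \right)} + J B = 2 \cdot 1 + 1 \left(- \frac{77}{3}\right) = 2 - \frac{77}{3} = - \frac{71}{3}$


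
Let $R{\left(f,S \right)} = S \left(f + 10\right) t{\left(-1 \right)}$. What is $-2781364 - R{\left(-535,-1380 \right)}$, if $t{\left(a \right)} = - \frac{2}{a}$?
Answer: $-4230364$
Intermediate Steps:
$R{\left(f,S \right)} = 2 S \left(10 + f\right)$ ($R{\left(f,S \right)} = S \left(f + 10\right) \left(- \frac{2}{-1}\right) = S \left(10 + f\right) \left(\left(-2\right) \left(-1\right)\right) = S \left(10 + f\right) 2 = 2 S \left(10 + f\right)$)
$-2781364 - R{\left(-535,-1380 \right)} = -2781364 - 2 \left(-1380\right) \left(10 - 535\right) = -2781364 - 2 \left(-1380\right) \left(-525\right) = -2781364 - 1449000 = -4230364$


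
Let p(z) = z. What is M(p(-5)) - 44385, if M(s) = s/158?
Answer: -7012835/158 ≈ -44385.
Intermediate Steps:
M(s) = s/158 (M(s) = s*(1/158) = s/158)
M(p(-5)) - 44385 = (1/158)*(-5) - 44385 = -5/158 - 44385 = -7012835/158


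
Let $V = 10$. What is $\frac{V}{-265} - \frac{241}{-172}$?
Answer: $\frac{12429}{9116} \approx 1.3634$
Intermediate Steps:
$\frac{V}{-265} - \frac{241}{-172} = \frac{10}{-265} - \frac{241}{-172} = 10 \left(- \frac{1}{265}\right) - - \frac{241}{172} = - \frac{2}{53} + \frac{241}{172} = \frac{12429}{9116}$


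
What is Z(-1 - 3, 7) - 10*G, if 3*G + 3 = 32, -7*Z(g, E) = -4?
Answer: -2018/21 ≈ -96.095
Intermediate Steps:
Z(g, E) = 4/7 (Z(g, E) = -⅐*(-4) = 4/7)
G = 29/3 (G = -1 + (⅓)*32 = -1 + 32/3 = 29/3 ≈ 9.6667)
Z(-1 - 3, 7) - 10*G = 4/7 - 10*29/3 = 4/7 - 290/3 = -2018/21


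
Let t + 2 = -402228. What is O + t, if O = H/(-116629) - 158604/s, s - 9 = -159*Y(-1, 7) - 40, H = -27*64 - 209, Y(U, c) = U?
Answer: -1505798239935/3732128 ≈ -4.0347e+5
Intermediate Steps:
t = -402230 (t = -2 - 402228 = -402230)
H = -1937 (H = -1728 - 209 = -1937)
s = 128 (s = 9 + (-159*(-1) - 40) = 9 + (159 - 40) = 9 + 119 = 128)
O = -4624394495/3732128 (O = -1937/(-116629) - 158604/128 = -1937*(-1/116629) - 158604*1/128 = 1937/116629 - 39651/32 = -4624394495/3732128 ≈ -1239.1)
O + t = -4624394495/3732128 - 402230 = -1505798239935/3732128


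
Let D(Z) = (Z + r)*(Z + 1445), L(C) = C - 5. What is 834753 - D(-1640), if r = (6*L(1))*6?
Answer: 486873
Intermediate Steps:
L(C) = -5 + C
r = -144 (r = (6*(-5 + 1))*6 = (6*(-4))*6 = -24*6 = -144)
D(Z) = (-144 + Z)*(1445 + Z) (D(Z) = (Z - 144)*(Z + 1445) = (-144 + Z)*(1445 + Z))
834753 - D(-1640) = 834753 - (-208080 + (-1640)**2 + 1301*(-1640)) = 834753 - (-208080 + 2689600 - 2133640) = 834753 - 1*347880 = 834753 - 347880 = 486873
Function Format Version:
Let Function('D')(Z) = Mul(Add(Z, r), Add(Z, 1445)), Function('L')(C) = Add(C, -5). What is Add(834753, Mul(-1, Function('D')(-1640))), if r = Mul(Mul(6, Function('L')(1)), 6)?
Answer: 486873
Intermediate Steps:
Function('L')(C) = Add(-5, C)
r = -144 (r = Mul(Mul(6, Add(-5, 1)), 6) = Mul(Mul(6, -4), 6) = Mul(-24, 6) = -144)
Function('D')(Z) = Mul(Add(-144, Z), Add(1445, Z)) (Function('D')(Z) = Mul(Add(Z, -144), Add(Z, 1445)) = Mul(Add(-144, Z), Add(1445, Z)))
Add(834753, Mul(-1, Function('D')(-1640))) = Add(834753, Mul(-1, Add(-208080, Pow(-1640, 2), Mul(1301, -1640)))) = Add(834753, Mul(-1, Add(-208080, 2689600, -2133640))) = Add(834753, Mul(-1, 347880)) = Add(834753, -347880) = 486873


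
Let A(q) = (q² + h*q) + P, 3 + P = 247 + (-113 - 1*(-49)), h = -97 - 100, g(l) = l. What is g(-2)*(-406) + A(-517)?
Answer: 370130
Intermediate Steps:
h = -197
P = 180 (P = -3 + (247 + (-113 - 1*(-49))) = -3 + (247 + (-113 + 49)) = -3 + (247 - 64) = -3 + 183 = 180)
A(q) = 180 + q² - 197*q (A(q) = (q² - 197*q) + 180 = 180 + q² - 197*q)
g(-2)*(-406) + A(-517) = -2*(-406) + (180 + (-517)² - 197*(-517)) = 812 + (180 + 267289 + 101849) = 812 + 369318 = 370130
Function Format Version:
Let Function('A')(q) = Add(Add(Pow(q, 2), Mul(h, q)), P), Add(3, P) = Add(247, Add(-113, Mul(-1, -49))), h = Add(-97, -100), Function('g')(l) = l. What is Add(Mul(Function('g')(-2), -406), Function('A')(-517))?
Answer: 370130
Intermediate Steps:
h = -197
P = 180 (P = Add(-3, Add(247, Add(-113, Mul(-1, -49)))) = Add(-3, Add(247, Add(-113, 49))) = Add(-3, Add(247, -64)) = Add(-3, 183) = 180)
Function('A')(q) = Add(180, Pow(q, 2), Mul(-197, q)) (Function('A')(q) = Add(Add(Pow(q, 2), Mul(-197, q)), 180) = Add(180, Pow(q, 2), Mul(-197, q)))
Add(Mul(Function('g')(-2), -406), Function('A')(-517)) = Add(Mul(-2, -406), Add(180, Pow(-517, 2), Mul(-197, -517))) = Add(812, Add(180, 267289, 101849)) = Add(812, 369318) = 370130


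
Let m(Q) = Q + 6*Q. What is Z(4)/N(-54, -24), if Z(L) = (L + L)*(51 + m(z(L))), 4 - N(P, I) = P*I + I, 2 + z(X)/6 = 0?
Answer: 66/317 ≈ 0.20820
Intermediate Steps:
z(X) = -12 (z(X) = -12 + 6*0 = -12 + 0 = -12)
N(P, I) = 4 - I - I*P (N(P, I) = 4 - (P*I + I) = 4 - (I*P + I) = 4 - (I + I*P) = 4 + (-I - I*P) = 4 - I - I*P)
m(Q) = 7*Q
Z(L) = -66*L (Z(L) = (L + L)*(51 + 7*(-12)) = (2*L)*(51 - 84) = (2*L)*(-33) = -66*L)
Z(4)/N(-54, -24) = (-66*4)/(4 - 1*(-24) - 1*(-24)*(-54)) = -264/(4 + 24 - 1296) = -264/(-1268) = -264*(-1/1268) = 66/317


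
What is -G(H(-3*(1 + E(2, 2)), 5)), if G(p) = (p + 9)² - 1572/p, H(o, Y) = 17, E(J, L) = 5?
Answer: -9920/17 ≈ -583.53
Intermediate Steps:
G(p) = (9 + p)² - 1572/p
-G(H(-3*(1 + E(2, 2)), 5)) = -((9 + 17)² - 1572/17) = -(26² - 1572*1/17) = -(676 - 1572/17) = -1*9920/17 = -9920/17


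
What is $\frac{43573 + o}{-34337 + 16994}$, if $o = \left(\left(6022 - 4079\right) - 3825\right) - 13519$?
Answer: $- \frac{28172}{17343} \approx -1.6244$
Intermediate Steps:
$o = -15401$ ($o = \left(\left(6022 - 4079\right) - 3825\right) - 13519 = \left(1943 - 3825\right) - 13519 = -1882 - 13519 = -15401$)
$\frac{43573 + o}{-34337 + 16994} = \frac{43573 - 15401}{-34337 + 16994} = \frac{28172}{-17343} = 28172 \left(- \frac{1}{17343}\right) = - \frac{28172}{17343}$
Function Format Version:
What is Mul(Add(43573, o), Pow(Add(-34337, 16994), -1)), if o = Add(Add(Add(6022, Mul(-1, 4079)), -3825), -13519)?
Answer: Rational(-28172, 17343) ≈ -1.6244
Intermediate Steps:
o = -15401 (o = Add(Add(Add(6022, -4079), -3825), -13519) = Add(Add(1943, -3825), -13519) = Add(-1882, -13519) = -15401)
Mul(Add(43573, o), Pow(Add(-34337, 16994), -1)) = Mul(Add(43573, -15401), Pow(Add(-34337, 16994), -1)) = Mul(28172, Pow(-17343, -1)) = Mul(28172, Rational(-1, 17343)) = Rational(-28172, 17343)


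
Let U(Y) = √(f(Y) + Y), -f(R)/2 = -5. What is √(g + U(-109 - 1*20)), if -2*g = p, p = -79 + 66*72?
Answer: √(-9346 + 4*I*√119)/2 ≈ 0.11284 + 48.337*I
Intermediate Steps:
f(R) = 10 (f(R) = -2*(-5) = 10)
U(Y) = √(10 + Y)
p = 4673 (p = -79 + 4752 = 4673)
g = -4673/2 (g = -½*4673 = -4673/2 ≈ -2336.5)
√(g + U(-109 - 1*20)) = √(-4673/2 + √(10 + (-109 - 1*20))) = √(-4673/2 + √(10 + (-109 - 20))) = √(-4673/2 + √(10 - 129)) = √(-4673/2 + √(-119)) = √(-4673/2 + I*√119)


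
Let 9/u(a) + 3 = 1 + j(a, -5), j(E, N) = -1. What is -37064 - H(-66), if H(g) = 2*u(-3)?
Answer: -37058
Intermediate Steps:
u(a) = -3 (u(a) = 9/(-3 + (1 - 1)) = 9/(-3 + 0) = 9/(-3) = 9*(-⅓) = -3)
H(g) = -6 (H(g) = 2*(-3) = -6)
-37064 - H(-66) = -37064 - 1*(-6) = -37064 + 6 = -37058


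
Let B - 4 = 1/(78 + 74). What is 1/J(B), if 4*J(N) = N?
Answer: 608/609 ≈ 0.99836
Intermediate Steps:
B = 609/152 (B = 4 + 1/(78 + 74) = 4 + 1/152 = 609/152 ≈ 4.0066)
J(N) = N/4
1/J(B) = 1/((¼)*(609/152)) = 1/(609/608) = 608/609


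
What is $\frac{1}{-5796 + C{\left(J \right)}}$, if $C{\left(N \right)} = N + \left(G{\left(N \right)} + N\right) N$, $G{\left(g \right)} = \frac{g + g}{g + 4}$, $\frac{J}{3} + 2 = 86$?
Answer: $\frac{8}{467649} \approx 1.7107 \cdot 10^{-5}$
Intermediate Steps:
$J = 252$ ($J = -6 + 3 \cdot 86 = -6 + 258 = 252$)
$G{\left(g \right)} = \frac{2 g}{4 + g}$
$C{\left(N \right)} = N + N \left(N + \frac{2 N}{4 + N}\right)$ ($C{\left(N \right)} = N + \left(\frac{2 N}{4 + N} + N\right) N = N + \left(N + \frac{2 N}{4 + N}\right) N = N + N \left(N + \frac{2 N}{4 + N}\right)$)
$\frac{1}{-5796 + C{\left(J \right)}} = \frac{1}{-5796 + \frac{252 \left(4 + 252^{2} + 7 \cdot 252\right)}{4 + 252}} = \frac{1}{-5796 + \frac{252 \left(4 + 63504 + 1764\right)}{256}} = \frac{1}{-5796 + 252 \cdot \frac{1}{256} \cdot 65272} = \frac{1}{-5796 + \frac{514017}{8}} = \frac{1}{\frac{467649}{8}} = \frac{8}{467649}$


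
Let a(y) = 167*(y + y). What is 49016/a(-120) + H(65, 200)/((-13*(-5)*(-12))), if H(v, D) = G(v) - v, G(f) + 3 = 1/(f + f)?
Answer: -6411049/5644600 ≈ -1.1358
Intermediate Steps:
a(y) = 334*y (a(y) = 167*(2*y) = 334*y)
G(f) = -3 + 1/(2*f) (G(f) = -3 + 1/(f + f) = -3 + 1/(2*f))
H(v, D) = -3 + 1/(2*v) - v (H(v, D) = (-3 + 1/(2*v)) - v = -3 + 1/(2*v) - v)
49016/a(-120) + H(65, 200)/((-13*(-5)*(-12))) = 49016/((334*(-120))) + (-3 + (½)/65 - 1*65)/((-13*(-5)*(-12))) = 49016/(-40080) + (-3 + (½)*(1/65) - 65)/((65*(-12))) = 49016*(-1/40080) + (-3 + 1/130 - 65)/(-780) = -6127/5010 - 8839/130*(-1/780) = -6127/5010 + 8839/101400 = -6411049/5644600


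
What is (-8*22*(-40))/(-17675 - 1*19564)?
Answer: -7040/37239 ≈ -0.18905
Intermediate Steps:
(-8*22*(-40))/(-17675 - 1*19564) = (-176*(-40))/(-17675 - 19564) = 7040/(-37239) = 7040*(-1/37239) = -7040/37239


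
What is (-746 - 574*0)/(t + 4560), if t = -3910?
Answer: -373/325 ≈ -1.1477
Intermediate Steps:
(-746 - 574*0)/(t + 4560) = (-746 - 574*0)/(-3910 + 4560) = (-746 + 0)/650 = -746*1/650 = -373/325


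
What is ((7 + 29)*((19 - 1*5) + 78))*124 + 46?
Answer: 410734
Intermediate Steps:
((7 + 29)*((19 - 1*5) + 78))*124 + 46 = (36*((19 - 5) + 78))*124 + 46 = (36*(14 + 78))*124 + 46 = (36*92)*124 + 46 = 3312*124 + 46 = 410688 + 46 = 410734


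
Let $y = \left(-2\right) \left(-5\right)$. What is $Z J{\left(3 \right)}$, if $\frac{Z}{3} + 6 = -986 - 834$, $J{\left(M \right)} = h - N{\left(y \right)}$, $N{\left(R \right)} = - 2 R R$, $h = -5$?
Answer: $-1068210$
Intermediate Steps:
$y = 10$
$N{\left(R \right)} = - 2 R^{2}$
$J{\left(M \right)} = 195$ ($J{\left(M \right)} = -5 - - 2 \cdot 10^{2} = -5 - \left(-2\right) 100 = -5 - -200 = -5 + 200 = 195$)
$Z = -5478$ ($Z = -18 + 3 \left(-986 - 834\right) = -18 + 3 \left(-1820\right) = -18 - 5460 = -5478$)
$Z J{\left(3 \right)} = \left(-5478\right) 195 = -1068210$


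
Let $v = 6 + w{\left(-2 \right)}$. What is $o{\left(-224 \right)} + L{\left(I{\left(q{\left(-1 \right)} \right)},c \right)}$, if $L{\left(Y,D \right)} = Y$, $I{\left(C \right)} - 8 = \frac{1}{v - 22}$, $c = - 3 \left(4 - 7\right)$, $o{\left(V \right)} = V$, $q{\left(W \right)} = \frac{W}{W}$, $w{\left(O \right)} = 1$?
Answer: $- \frac{3241}{15} \approx -216.07$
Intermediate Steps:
$q{\left(W \right)} = 1$
$v = 7$ ($v = 6 + 1 = 7$)
$c = 9$ ($c = \left(-3\right) \left(-3\right) = 9$)
$I{\left(C \right)} = \frac{119}{15}$ ($I{\left(C \right)} = 8 + \frac{1}{7 - 22} = 8 + \frac{1}{-15} = 8 - \frac{1}{15} = \frac{119}{15}$)
$o{\left(-224 \right)} + L{\left(I{\left(q{\left(-1 \right)} \right)},c \right)} = -224 + \frac{119}{15} = - \frac{3241}{15}$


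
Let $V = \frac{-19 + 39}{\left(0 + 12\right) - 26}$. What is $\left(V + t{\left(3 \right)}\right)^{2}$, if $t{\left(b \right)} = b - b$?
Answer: $\frac{100}{49} \approx 2.0408$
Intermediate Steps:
$V = - \frac{10}{7}$ ($V = \frac{20}{12 - 26} = \frac{20}{-14} = 20 \left(- \frac{1}{14}\right) = - \frac{10}{7} \approx -1.4286$)
$t{\left(b \right)} = 0$
$\left(V + t{\left(3 \right)}\right)^{2} = \left(- \frac{10}{7} + 0\right)^{2} = \left(- \frac{10}{7}\right)^{2} = \frac{100}{49}$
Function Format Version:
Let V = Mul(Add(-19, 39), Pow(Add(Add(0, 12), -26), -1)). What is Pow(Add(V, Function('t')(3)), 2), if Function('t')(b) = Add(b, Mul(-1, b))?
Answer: Rational(100, 49) ≈ 2.0408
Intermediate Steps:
V = Rational(-10, 7) (V = Mul(20, Pow(Add(12, -26), -1)) = Mul(20, Pow(-14, -1)) = Mul(20, Rational(-1, 14)) = Rational(-10, 7) ≈ -1.4286)
Function('t')(b) = 0
Pow(Add(V, Function('t')(3)), 2) = Pow(Add(Rational(-10, 7), 0), 2) = Pow(Rational(-10, 7), 2) = Rational(100, 49)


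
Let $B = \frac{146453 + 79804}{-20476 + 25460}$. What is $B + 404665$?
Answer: $\frac{2017076617}{4984} \approx 4.0471 \cdot 10^{5}$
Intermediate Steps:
$B = \frac{226257}{4984} \approx 45.397$
$B + 404665 = \frac{226257}{4984} + 404665 = \frac{2017076617}{4984}$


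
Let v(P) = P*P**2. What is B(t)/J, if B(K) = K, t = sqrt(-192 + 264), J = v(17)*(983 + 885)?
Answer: 3*sqrt(2)/4588742 ≈ 9.2458e-7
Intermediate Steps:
v(P) = P**3
J = 9177484 (J = 17**3*(983 + 885) = 4913*1868 = 9177484)
t = 6*sqrt(2) (t = sqrt(72) = 6*sqrt(2) ≈ 8.4853)
B(t)/J = (6*sqrt(2))/9177484 = (6*sqrt(2))*(1/9177484) = 3*sqrt(2)/4588742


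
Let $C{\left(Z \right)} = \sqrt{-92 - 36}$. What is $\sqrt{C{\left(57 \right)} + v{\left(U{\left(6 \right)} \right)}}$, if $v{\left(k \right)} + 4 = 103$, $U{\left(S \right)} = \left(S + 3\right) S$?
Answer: $\sqrt{99 + 8 i \sqrt{2}} \approx 9.966 + 0.56761 i$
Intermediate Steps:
$U{\left(S \right)} = S \left(3 + S\right)$ ($U{\left(S \right)} = \left(3 + S\right) S = S \left(3 + S\right)$)
$C{\left(Z \right)} = 8 i \sqrt{2}$ ($C{\left(Z \right)} = \sqrt{-128} = 8 i \sqrt{2}$)
$v{\left(k \right)} = 99$ ($v{\left(k \right)} = -4 + 103 = 99$)
$\sqrt{C{\left(57 \right)} + v{\left(U{\left(6 \right)} \right)}} = \sqrt{8 i \sqrt{2} + 99} = \sqrt{99 + 8 i \sqrt{2}}$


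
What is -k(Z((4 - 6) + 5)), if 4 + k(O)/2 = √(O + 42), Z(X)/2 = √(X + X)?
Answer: 8 - 2*√(42 + 2*√6) ≈ -5.6966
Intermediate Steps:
Z(X) = 2*√2*√X (Z(X) = 2*√(X + X) = 2*√(2*X) = 2*(√2*√X) = 2*√2*√X)
k(O) = -8 + 2*√(42 + O) (k(O) = -8 + 2*√(O + 42) = -8 + 2*√(42 + O))
-k(Z((4 - 6) + 5)) = -(-8 + 2*√(42 + 2*√2*√((4 - 6) + 5))) = -(-8 + 2*√(42 + 2*√2*√(-2 + 5))) = -(-8 + 2*√(42 + 2*√2*√3)) = -(-8 + 2*√(42 + 2*√6)) = 8 - 2*√(42 + 2*√6)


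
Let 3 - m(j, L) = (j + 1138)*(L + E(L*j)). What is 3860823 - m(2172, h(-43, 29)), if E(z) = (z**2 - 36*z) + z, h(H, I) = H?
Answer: 28883334066050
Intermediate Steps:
E(z) = z**2 - 35*z
m(j, L) = 3 - (1138 + j)*(L + L*j*(-35 + L*j)) (m(j, L) = 3 - (j + 1138)*(L + (L*j)*(-35 + L*j)) = 3 - (1138 + j)*(L + L*j*(-35 + L*j)))
3860823 - m(2172, h(-43, 29)) = 3860823 - (3 - 1138*(-43) - 1*(-43)*2172 - 1*(-43)*2172**2*(-35 - 43*2172) - 1138*(-43)*2172*(-35 - 43*2172)) = 3860823 - (3 + 48934 + 93396 - 1*(-43)*4717584*(-35 - 93396) - 1138*(-43)*2172*(-35 - 93396)) = 3860823 - (3 + 48934 + 93396 - 1*(-43)*4717584*(-93431) - 1138*(-43)*2172*(-93431)) = 3860823 - (3 + 48934 + 93396 - 18953049400272 - 9930280947288) = 3860823 - 1*(-28883330205227) = 3860823 + 28883330205227 = 28883334066050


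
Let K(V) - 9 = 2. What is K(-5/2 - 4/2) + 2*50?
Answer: 111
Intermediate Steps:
K(V) = 11 (K(V) = 9 + 2 = 11)
K(-5/2 - 4/2) + 2*50 = 11 + 2*50 = 11 + 100 = 111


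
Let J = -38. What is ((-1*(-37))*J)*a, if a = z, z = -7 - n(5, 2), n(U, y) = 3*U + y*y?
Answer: 36556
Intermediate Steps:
n(U, y) = y**2 + 3*U (n(U, y) = 3*U + y**2 = y**2 + 3*U)
z = -26 (z = -7 - (2**2 + 3*5) = -7 - (4 + 15) = -7 - 1*19 = -7 - 19 = -26)
a = -26
((-1*(-37))*J)*a = (-1*(-37)*(-38))*(-26) = (37*(-38))*(-26) = -1406*(-26) = 36556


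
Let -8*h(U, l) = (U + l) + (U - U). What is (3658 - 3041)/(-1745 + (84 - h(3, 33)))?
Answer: -1234/3313 ≈ -0.37247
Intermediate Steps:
h(U, l) = -U/8 - l/8 (h(U, l) = -((U + l) + (U - U))/8 = -((U + l) + 0)/8 = -(U + l)/8 = -U/8 - l/8)
(3658 - 3041)/(-1745 + (84 - h(3, 33))) = (3658 - 3041)/(-1745 + (84 - (-⅛*3 - ⅛*33))) = 617/(-1745 + (84 - (-3/8 - 33/8))) = 617/(-1745 + (84 - 1*(-9/2))) = 617/(-1745 + (84 + 9/2)) = 617/(-1745 + 177/2) = 617/(-3313/2) = 617*(-2/3313) = -1234/3313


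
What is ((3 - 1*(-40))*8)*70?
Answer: 24080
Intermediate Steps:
((3 - 1*(-40))*8)*70 = ((3 + 40)*8)*70 = (43*8)*70 = 344*70 = 24080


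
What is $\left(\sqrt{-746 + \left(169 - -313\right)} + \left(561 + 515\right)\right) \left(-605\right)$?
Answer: $-650980 - 1210 i \sqrt{66} \approx -6.5098 \cdot 10^{5} - 9830.1 i$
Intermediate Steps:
$\left(\sqrt{-746 + \left(169 - -313\right)} + \left(561 + 515\right)\right) \left(-605\right) = \left(\sqrt{-746 + \left(169 + 313\right)} + 1076\right) \left(-605\right) = \left(\sqrt{-746 + 482} + 1076\right) \left(-605\right) = \left(\sqrt{-264} + 1076\right) \left(-605\right) = \left(2 i \sqrt{66} + 1076\right) \left(-605\right) = \left(1076 + 2 i \sqrt{66}\right) \left(-605\right) = -650980 - 1210 i \sqrt{66}$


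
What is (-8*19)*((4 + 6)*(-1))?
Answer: 1520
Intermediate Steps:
(-8*19)*((4 + 6)*(-1)) = -1520*(-1) = -152*(-10) = 1520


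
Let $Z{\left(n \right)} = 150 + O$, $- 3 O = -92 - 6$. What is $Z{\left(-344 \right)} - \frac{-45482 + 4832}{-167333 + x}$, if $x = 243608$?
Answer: $\frac{186314}{1017} \approx 183.2$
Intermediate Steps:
$O = \frac{98}{3}$ ($O = - \frac{-92 - 6}{3} = \left(- \frac{1}{3}\right) \left(-98\right) = \frac{98}{3} \approx 32.667$)
$Z{\left(n \right)} = \frac{548}{3}$ ($Z{\left(n \right)} = 150 + \frac{98}{3} = \frac{548}{3}$)
$Z{\left(-344 \right)} - \frac{-45482 + 4832}{-167333 + x} = \frac{548}{3} - \frac{-45482 + 4832}{-167333 + 243608} = \frac{548}{3} - - \frac{40650}{76275} = \frac{548}{3} - \left(-40650\right) \frac{1}{76275} = \frac{548}{3} - - \frac{542}{1017} = \frac{548}{3} + \frac{542}{1017} = \frac{186314}{1017}$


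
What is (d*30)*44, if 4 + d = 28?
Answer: 31680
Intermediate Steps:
d = 24 (d = -4 + 28 = 24)
(d*30)*44 = (24*30)*44 = 720*44 = 31680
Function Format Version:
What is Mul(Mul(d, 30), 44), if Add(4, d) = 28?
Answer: 31680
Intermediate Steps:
d = 24 (d = Add(-4, 28) = 24)
Mul(Mul(d, 30), 44) = Mul(Mul(24, 30), 44) = Mul(720, 44) = 31680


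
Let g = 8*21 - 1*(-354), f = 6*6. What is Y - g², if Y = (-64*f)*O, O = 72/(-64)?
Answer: -269892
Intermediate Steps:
f = 36
O = -9/8 (O = 72*(-1/64) = -9/8 ≈ -1.1250)
g = 522 (g = 168 + 354 = 522)
Y = 2592 (Y = -64*36*(-9/8) = -2304*(-9/8) = 2592)
Y - g² = 2592 - 1*522² = 2592 - 1*272484 = 2592 - 272484 = -269892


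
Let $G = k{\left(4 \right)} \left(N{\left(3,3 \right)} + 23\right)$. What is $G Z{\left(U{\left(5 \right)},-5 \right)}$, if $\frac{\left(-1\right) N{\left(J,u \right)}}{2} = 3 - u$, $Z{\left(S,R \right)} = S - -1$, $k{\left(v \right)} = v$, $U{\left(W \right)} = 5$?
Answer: $552$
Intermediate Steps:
$Z{\left(S,R \right)} = 1 + S$ ($Z{\left(S,R \right)} = S + 1 = 1 + S$)
$N{\left(J,u \right)} = -6 + 2 u$ ($N{\left(J,u \right)} = - 2 \left(3 - u\right) = -6 + 2 u$)
$G = 92$ ($G = 4 \left(\left(-6 + 2 \cdot 3\right) + 23\right) = 4 \left(\left(-6 + 6\right) + 23\right) = 4 \left(0 + 23\right) = 4 \cdot 23 = 92$)
$G Z{\left(U{\left(5 \right)},-5 \right)} = 92 \left(1 + 5\right) = 92 \cdot 6 = 552$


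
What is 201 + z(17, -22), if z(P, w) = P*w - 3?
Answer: -176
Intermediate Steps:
z(P, w) = -3 + P*w
201 + z(17, -22) = 201 + (-3 + 17*(-22)) = 201 + (-3 - 374) = 201 - 377 = -176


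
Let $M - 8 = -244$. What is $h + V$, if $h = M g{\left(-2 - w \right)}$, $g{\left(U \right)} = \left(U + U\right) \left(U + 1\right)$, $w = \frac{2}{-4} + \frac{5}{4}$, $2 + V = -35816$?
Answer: $- \frac{76179}{2} \approx -38090.0$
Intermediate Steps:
$V = -35818$ ($V = -2 - 35816 = -35818$)
$M = -236$ ($M = 8 - 244 = -236$)
$w = \frac{3}{4}$ ($w = 2 \left(- \frac{1}{4}\right) + 5 \cdot \frac{1}{4} = - \frac{1}{2} + \frac{5}{4} = \frac{3}{4} \approx 0.75$)
$g{\left(U \right)} = 2 U \left(1 + U\right)$
$h = - \frac{4543}{2}$ ($h = - 236 \cdot 2 \left(-2 - \frac{3}{4}\right) \left(1 - \frac{11}{4}\right) = - 236 \cdot 2 \left(- \frac{11}{4}\right) \left(1 - \frac{11}{4}\right) = - 236 \cdot 2 \left(- \frac{11}{4}\right) \left(- \frac{7}{4}\right) = \left(-236\right) \frac{77}{8} = - \frac{4543}{2} \approx -2271.5$)
$h + V = - \frac{4543}{2} - 35818 = - \frac{76179}{2}$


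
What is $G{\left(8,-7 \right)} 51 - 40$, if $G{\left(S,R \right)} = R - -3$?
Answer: $-244$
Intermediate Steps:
$G{\left(S,R \right)} = 3 + R$ ($G{\left(S,R \right)} = R + 3 = 3 + R$)
$G{\left(8,-7 \right)} 51 - 40 = \left(3 - 7\right) 51 - 40 = \left(-4\right) 51 - 40 = -204 - 40 = -244$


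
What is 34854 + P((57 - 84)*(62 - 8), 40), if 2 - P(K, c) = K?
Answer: 36314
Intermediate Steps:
P(K, c) = 2 - K
34854 + P((57 - 84)*(62 - 8), 40) = 34854 + (2 - (57 - 84)*(62 - 8)) = 34854 + (2 - (-27)*54) = 34854 + (2 - 1*(-1458)) = 34854 + (2 + 1458) = 34854 + 1460 = 36314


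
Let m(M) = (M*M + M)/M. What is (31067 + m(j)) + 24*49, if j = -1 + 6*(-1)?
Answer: 32237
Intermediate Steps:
j = -7 (j = -1 - 6 = -7)
m(M) = (M + M²)/M (m(M) = (M² + M)/M = (M + M²)/M)
(31067 + m(j)) + 24*49 = (31067 + (1 - 7)) + 24*49 = (31067 - 6) + 1176 = 31061 + 1176 = 32237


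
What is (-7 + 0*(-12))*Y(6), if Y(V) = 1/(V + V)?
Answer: -7/12 ≈ -0.58333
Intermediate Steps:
Y(V) = 1/(2*V)
(-7 + 0*(-12))*Y(6) = (-7 + 0*(-12))*((½)/6) = (-7 + 0)*((½)*(⅙)) = -7*1/12 = -7/12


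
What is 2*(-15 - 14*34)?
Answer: -982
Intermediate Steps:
2*(-15 - 14*34) = 2*(-15 - 476) = 2*(-491) = -982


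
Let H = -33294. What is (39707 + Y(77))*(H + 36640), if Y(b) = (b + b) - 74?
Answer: 133127302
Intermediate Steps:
Y(b) = -74 + 2*b (Y(b) = 2*b - 74 = -74 + 2*b)
(39707 + Y(77))*(H + 36640) = (39707 + (-74 + 2*77))*(-33294 + 36640) = (39707 + (-74 + 154))*3346 = (39707 + 80)*3346 = 39787*3346 = 133127302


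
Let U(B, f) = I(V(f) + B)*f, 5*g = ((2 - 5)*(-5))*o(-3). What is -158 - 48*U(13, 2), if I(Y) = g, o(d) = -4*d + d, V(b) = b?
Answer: -2750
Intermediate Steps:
o(d) = -3*d
g = 27 (g = (((2 - 5)*(-5))*(-3*(-3)))/5 = (-3*(-5)*9)/5 = (15*9)/5 = (⅕)*135 = 27)
I(Y) = 27
U(B, f) = 27*f
-158 - 48*U(13, 2) = -158 - 1296*2 = -158 - 48*54 = -158 - 2592 = -2750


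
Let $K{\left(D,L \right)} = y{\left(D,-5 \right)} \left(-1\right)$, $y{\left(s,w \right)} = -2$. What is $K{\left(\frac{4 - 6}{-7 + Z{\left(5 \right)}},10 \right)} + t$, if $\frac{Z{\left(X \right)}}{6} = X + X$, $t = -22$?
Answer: $-20$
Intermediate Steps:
$Z{\left(X \right)} = 12 X$ ($Z{\left(X \right)} = 6 \left(X + X\right) = 6 \cdot 2 X = 12 X$)
$K{\left(D,L \right)} = 2$ ($K{\left(D,L \right)} = \left(-2\right) \left(-1\right) = 2$)
$K{\left(\frac{4 - 6}{-7 + Z{\left(5 \right)}},10 \right)} + t = 2 - 22 = -20$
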